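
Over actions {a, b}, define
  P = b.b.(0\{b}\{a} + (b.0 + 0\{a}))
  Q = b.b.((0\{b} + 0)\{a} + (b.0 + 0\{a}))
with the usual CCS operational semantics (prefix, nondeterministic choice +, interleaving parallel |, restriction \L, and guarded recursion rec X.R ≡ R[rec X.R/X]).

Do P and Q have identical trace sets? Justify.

YES

Reachable graph of P (4 states):
  m0 = b.b.(0\{b}\{a} + (b.0 + 0\{a})) has moves —b→ m1
  m1 = b.(0\{b}\{a} + (b.0 + 0\{a})) has moves —b→ m2
  m2 = 0\{b}\{a} + (b.0 + 0\{a}) has moves —b→ m3
  m3 = 0 has moves ·
Reachable graph of Q (4 states):
  n0 = b.b.((0\{b} + 0)\{a} + (b.0 + 0\{a})) has moves —b→ n1
  n1 = b.((0\{b} + 0)\{a} + (b.0 + 0\{a})) has moves —b→ n2
  n2 = (0\{b} + 0)\{a} + (b.0 + 0\{a}) has moves —b→ n3
  n3 = 0 has moves ·
Coarsest stable partition (strong bisimilarity classes):
  B0 = {m0, n0}
  B1 = {m1, n1}
  B2 = {m2, n2}
  B3 = {m3, n3}
m0 ∈ B0, n0 ∈ B0 → same block
Bisimilar ⇒ trace-equivalent.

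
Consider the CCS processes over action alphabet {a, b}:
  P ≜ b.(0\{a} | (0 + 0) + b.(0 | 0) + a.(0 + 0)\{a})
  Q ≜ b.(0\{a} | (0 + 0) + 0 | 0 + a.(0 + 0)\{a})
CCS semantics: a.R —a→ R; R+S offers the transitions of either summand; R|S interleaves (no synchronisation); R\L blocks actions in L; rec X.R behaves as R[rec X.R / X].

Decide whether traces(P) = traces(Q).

NO — witness ⟨bb⟩

Reachable graph of P (4 states):
  m0 = b.(0\{a} | (0 + 0) + b.(0 | 0) + a.(0 + 0)\{a}) ⊢ —b→ m1
  m1 = 0\{a} | (0 + 0) + b.(0 | 0) + a.(0 + 0)\{a} ⊢ —a→ m2, —b→ m3
  m2 = (0 + 0)\{a} ⊢ (no moves)
  m3 = 0 | 0 ⊢ (no moves)
Reachable graph of Q (3 states):
  n0 = b.(0\{a} | (0 + 0) + 0 | 0 + a.(0 + 0)\{a}) ⊢ —b→ n1
  n1 = 0\{a} | (0 + 0) + 0 | 0 + a.(0 + 0)\{a} ⊢ —a→ n2
  n2 = (0 + 0)\{a} ⊢ (no moves)
Run σ = ⟨bb⟩ on P: start {m0}
  after b @ step 1: {m1}
  after b @ step 2: {m3}
  P completes σ.
Run σ = ⟨bb⟩ on Q: start {n0}
  after b @ step 1: {n1}
  after b @ step 2: ∅  — Q cannot continue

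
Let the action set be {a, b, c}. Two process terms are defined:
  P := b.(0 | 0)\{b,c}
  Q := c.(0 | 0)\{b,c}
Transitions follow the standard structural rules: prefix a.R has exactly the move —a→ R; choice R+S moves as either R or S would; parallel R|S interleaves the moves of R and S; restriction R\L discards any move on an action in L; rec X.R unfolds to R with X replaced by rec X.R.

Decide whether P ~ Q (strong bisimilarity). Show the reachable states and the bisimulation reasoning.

NO

Reachable graph of P (2 states):
  s0 = b.(0 | 0)\{b,c} | --b--▸ s1
  s1 = (0 | 0)\{b,c} | (no moves)
Reachable graph of Q (2 states):
  t0 = c.(0 | 0)\{b,c} | --c--▸ t1
  t1 = (0 | 0)\{b,c} | (no moves)
Bisimilarity quotient blocks:
  B0 = {s0}
  B1 = {s1, t1}
  B2 = {t0}
s0 ∈ B0, t0 ∈ B2 → different blocks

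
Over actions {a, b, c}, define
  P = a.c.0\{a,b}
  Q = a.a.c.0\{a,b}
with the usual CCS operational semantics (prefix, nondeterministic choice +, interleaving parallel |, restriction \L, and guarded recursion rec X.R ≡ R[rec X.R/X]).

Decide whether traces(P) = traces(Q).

P's transition system — 3 states:
  m0 = a.c.0\{a,b} ⊢ --a--▸ m1
  m1 = c.0\{a,b} ⊢ --c--▸ m2
  m2 = 0\{a,b} ⊢ ·
Q's transition system — 4 states:
  n0 = a.a.c.0\{a,b} ⊢ --a--▸ n1
  n1 = a.c.0\{a,b} ⊢ --a--▸ n2
  n2 = c.0\{a,b} ⊢ --c--▸ n3
  n3 = 0\{a,b} ⊢ ·
Executing ac from P (initial set {m0}):
  step 1 (a): {m1}
  step 2 (c): {m2}
  ✓ P
Executing ac from Q (initial set {n0}):
  step 1 (a): {n1}
  step 2 (c): ∅ (Q stuck)

traces(P) ≠ traces(Q) — witness ⟨ac⟩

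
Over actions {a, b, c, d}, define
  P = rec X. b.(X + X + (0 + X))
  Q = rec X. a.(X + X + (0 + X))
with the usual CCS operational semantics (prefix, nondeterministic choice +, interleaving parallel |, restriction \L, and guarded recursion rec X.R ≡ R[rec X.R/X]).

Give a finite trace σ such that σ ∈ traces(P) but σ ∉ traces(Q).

b

P's transition system — 2 states:
  u0 = rec X. b.(X + X + (0 + X)) :: —b→ u1
  u1 = (rec X. b.(X + X + (0 + X))) + (rec X. b.(X + X + (0 + X))) + (0 + (rec X. b.(X + X + (0 + X)))) :: —b→ u1
Q's transition system — 2 states:
  v0 = rec X. a.(X + X + (0 + X)) :: —a→ v1
  v1 = (rec X. a.(X + X + (0 + X))) + (rec X. a.(X + X + (0 + X))) + (0 + (rec X. a.(X + X + (0 + X)))) :: —a→ v1
Run σ = ⟨b⟩ on P: start {u0}
  step 1 (b): {u1}
  ✓ P
Run σ = ⟨b⟩ on Q: start {v0}
  step 1 (b): no successor for Q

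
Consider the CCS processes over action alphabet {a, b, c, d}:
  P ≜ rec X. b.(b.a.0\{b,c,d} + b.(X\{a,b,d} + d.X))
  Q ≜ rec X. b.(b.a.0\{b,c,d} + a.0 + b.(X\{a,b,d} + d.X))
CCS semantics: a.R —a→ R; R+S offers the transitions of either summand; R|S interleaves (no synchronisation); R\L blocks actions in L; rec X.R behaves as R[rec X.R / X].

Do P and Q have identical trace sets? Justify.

Reachable graph of P (5 states):
  p0 = rec X. b.(b.a.0\{b,c,d} + b.(X\{a,b,d} + d.X)) :: =b=> p1
  p1 = b.a.0\{b,c,d} + b.((rec X. b.(b.a.0\{b,c,d} + b.(X\{a,b,d} + d.X)))\{a,b,d} + d.(rec X. b.(b.a.0\{b,c,d} + b.(X\{a,b,d} + d.X)))) :: =b=> p2, =b=> p3
  p2 = (rec X. b.(b.a.0\{b,c,d} + b.(X\{a,b,d} + d.X)))\{a,b,d} + d.(rec X. b.(b.a.0\{b,c,d} + b.(X\{a,b,d} + d.X))) :: =d=> p0
  p3 = a.0\{b,c,d} :: =a=> p4
  p4 = 0\{b,c,d} :: (no moves)
Reachable graph of Q (6 states):
  q0 = rec X. b.(b.a.0\{b,c,d} + a.0 + b.(X\{a,b,d} + d.X)) :: =b=> q1
  q1 = b.a.0\{b,c,d} + a.0 + b.((rec X. b.(b.a.0\{b,c,d} + a.0 + b.(X\{a,b,d} + d.X)))\{a,b,d} + d.(rec X. b.(b.a.0\{b,c,d} + a.0 + b.(X\{a,b,d} + d.X)))) :: =a=> q2, =b=> q3, =b=> q4
  q2 = 0 :: (no moves)
  q3 = (rec X. b.(b.a.0\{b,c,d} + a.0 + b.(X\{a,b,d} + d.X)))\{a,b,d} + d.(rec X. b.(b.a.0\{b,c,d} + a.0 + b.(X\{a,b,d} + d.X))) :: =d=> q0
  q4 = a.0\{b,c,d} :: =a=> q5
  q5 = 0\{b,c,d} :: (no moves)
Trace ⟨ba⟩ through Q, begin at {q0}:
  step 1 (b): {q1}
  step 2 (a): {q2}
  Q completes σ.
Trace ⟨ba⟩ through P, begin at {p0}:
  step 1 (b): {p1}
  step 2 (a): no successor for P

traces(P) ≠ traces(Q) — witness ⟨ba⟩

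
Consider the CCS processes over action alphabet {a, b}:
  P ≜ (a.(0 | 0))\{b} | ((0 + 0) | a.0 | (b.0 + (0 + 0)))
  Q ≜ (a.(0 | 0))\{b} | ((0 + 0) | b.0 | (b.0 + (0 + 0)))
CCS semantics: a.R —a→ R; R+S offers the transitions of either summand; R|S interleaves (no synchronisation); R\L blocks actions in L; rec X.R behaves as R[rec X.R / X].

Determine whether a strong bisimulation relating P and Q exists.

P's transition system — 8 states:
  u0 = (a.(0 | 0))\{b} | ((0 + 0) | a.0 | (b.0 + (0 + 0))) :: --a--▸ u1, --a--▸ u2, --b--▸ u3
  u1 = (0 | 0)\{b} | ((0 + 0) | a.0 | (b.0 + (0 + 0))) :: --a--▸ u4, --b--▸ u5
  u2 = (a.(0 | 0))\{b} | ((0 + 0) | 0 | (b.0 + (0 + 0))) :: --a--▸ u4, --b--▸ u6
  u3 = (a.(0 | 0))\{b} | ((0 + 0) | a.0 | 0) :: --a--▸ u5, --a--▸ u6
  u4 = (0 | 0)\{b} | ((0 + 0) | 0 | (b.0 + (0 + 0))) :: --b--▸ u7
  u5 = (0 | 0)\{b} | ((0 + 0) | a.0 | 0) :: --a--▸ u7
  u6 = (a.(0 | 0))\{b} | ((0 + 0) | 0 | 0) :: --a--▸ u7
  u7 = (0 | 0)\{b} | ((0 + 0) | 0 | 0) :: (no moves)
Q's transition system — 8 states:
  v0 = (a.(0 | 0))\{b} | ((0 + 0) | b.0 | (b.0 + (0 + 0))) :: --a--▸ v1, --b--▸ v2, --b--▸ v3
  v1 = (0 | 0)\{b} | ((0 + 0) | b.0 | (b.0 + (0 + 0))) :: --b--▸ v4, --b--▸ v5
  v2 = (a.(0 | 0))\{b} | ((0 + 0) | 0 | (b.0 + (0 + 0))) :: --a--▸ v4, --b--▸ v6
  v3 = (a.(0 | 0))\{b} | ((0 + 0) | b.0 | 0) :: --a--▸ v5, --b--▸ v6
  v4 = (0 | 0)\{b} | ((0 + 0) | 0 | (b.0 + (0 + 0))) :: --b--▸ v7
  v5 = (0 | 0)\{b} | ((0 + 0) | b.0 | 0) :: --b--▸ v7
  v6 = (a.(0 | 0))\{b} | ((0 + 0) | 0 | 0) :: --a--▸ v7
  v7 = (0 | 0)\{b} | ((0 + 0) | 0 | 0) :: (no moves)
Bisimilarity quotient blocks:
  B0 = {u0}
  B1 = {u3}
  B2 = {u5, u6, v6}
  B3 = {u7, v7}
  B4 = {u1, u2, v2, v3}
  B5 = {u4, v4, v5}
  B6 = {v0}
  B7 = {v1}
u0 ∈ B0, v0 ∈ B6 → different blocks

not bisimilar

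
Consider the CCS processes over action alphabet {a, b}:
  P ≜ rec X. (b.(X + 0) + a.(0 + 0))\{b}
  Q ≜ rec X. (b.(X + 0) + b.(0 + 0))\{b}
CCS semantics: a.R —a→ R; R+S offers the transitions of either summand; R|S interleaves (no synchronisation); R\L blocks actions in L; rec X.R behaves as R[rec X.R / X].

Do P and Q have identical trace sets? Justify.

LTS(P): 2 reachable states
  s0 = rec X. (b.(X + 0) + a.(0 + 0))\{b} | —a→ s1
  s1 = (0 + 0)\{b} | (no moves)
LTS(Q): 1 reachable states
  t0 = rec X. (b.(X + 0) + b.(0 + 0))\{b} | (no moves)
Trace ⟨a⟩ through P, begin at {s0}:
  step 1 (a): {s1}
  P completes σ.
Trace ⟨a⟩ through Q, begin at {t0}:
  step 1 (a): ∅  — Q cannot continue

trace-distinct — witness ⟨a⟩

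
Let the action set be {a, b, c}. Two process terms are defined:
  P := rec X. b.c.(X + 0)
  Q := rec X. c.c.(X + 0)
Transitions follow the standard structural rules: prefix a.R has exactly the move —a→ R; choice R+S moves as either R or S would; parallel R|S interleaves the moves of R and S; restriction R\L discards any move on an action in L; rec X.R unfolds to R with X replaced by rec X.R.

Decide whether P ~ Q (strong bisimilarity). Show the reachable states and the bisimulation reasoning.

P ≁ Q

Reachable graph of P (3 states):
  p0 = rec X. b.c.(X + 0) | --b--▸ p1
  p1 = c.((rec X. b.c.(X + 0)) + 0) | --c--▸ p2
  p2 = (rec X. b.c.(X + 0)) + 0 | --b--▸ p1
Reachable graph of Q (3 states):
  q0 = rec X. c.c.(X + 0) | --c--▸ q1
  q1 = c.((rec X. c.c.(X + 0)) + 0) | --c--▸ q2
  q2 = (rec X. c.c.(X + 0)) + 0 | --c--▸ q1
Coarsest stable partition (strong bisimilarity classes):
  B0 = {p0, p2}
  B1 = {p1}
  B2 = {q0, q1, q2}
p0 ∈ B0, q0 ∈ B2 → different blocks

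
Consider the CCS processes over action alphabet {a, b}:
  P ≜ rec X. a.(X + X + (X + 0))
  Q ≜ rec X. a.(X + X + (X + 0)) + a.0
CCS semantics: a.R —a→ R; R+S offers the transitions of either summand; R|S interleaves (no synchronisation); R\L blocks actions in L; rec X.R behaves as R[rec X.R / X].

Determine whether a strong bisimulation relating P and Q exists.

LTS(P): 2 reachable states
  u0 = rec X. a.(X + X + (X + 0)) :: =a=> u1
  u1 = (rec X. a.(X + X + (X + 0))) + (rec X. a.(X + X + (X + 0))) + ((rec X. a.(X + X + (X + 0))) + 0) :: =a=> u1
LTS(Q): 3 reachable states
  v0 = rec X. a.(X + X + (X + 0)) + a.0 :: =a=> v1, =a=> v2
  v1 = (rec X. a.(X + X + (X + 0)) + a.0) + (rec X. a.(X + X + (X + 0)) + a.0) + ((rec X. a.(X + X + (X + 0)) + a.0) + 0) :: =a=> v1, =a=> v2
  v2 = 0 :: ∅
Partition-refinement fixed point:
  B0 = {u0, u1}
  B1 = {v0, v1}
  B2 = {v2}
u0 ∈ B0, v0 ∈ B1 → different blocks

not bisimilar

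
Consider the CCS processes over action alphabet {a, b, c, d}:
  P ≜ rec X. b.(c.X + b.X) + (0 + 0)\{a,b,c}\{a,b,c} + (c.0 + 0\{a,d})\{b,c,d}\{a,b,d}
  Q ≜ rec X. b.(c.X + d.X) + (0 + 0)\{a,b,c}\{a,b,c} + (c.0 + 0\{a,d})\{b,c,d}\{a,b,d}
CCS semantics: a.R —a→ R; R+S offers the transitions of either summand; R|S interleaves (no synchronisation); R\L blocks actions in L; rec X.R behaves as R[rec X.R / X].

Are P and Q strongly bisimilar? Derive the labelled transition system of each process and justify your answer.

P's transition system — 2 states:
  p0 = rec X. b.(c.X + b.X) + (0 + 0)\{a,b,c}\{a,b,c} + (c.0 + 0\{a,d})\{b,c,d}\{a,b,d} :: ··b··> p1
  p1 = c.(rec X. b.(c.X + b.X) + (0 + 0)\{a,b,c}\{a,b,c} + (c.0 + 0\{a,d})\{b,c,d}\{a,b,d}) + b.(rec X. b.(c.X + b.X) + (0 + 0)\{a,b,c}\{a,b,c} + (c.0 + 0\{a,d})\{b,c,d}\{a,b,d}) :: ··b··> p0, ··c··> p0
Q's transition system — 2 states:
  q0 = rec X. b.(c.X + d.X) + (0 + 0)\{a,b,c}\{a,b,c} + (c.0 + 0\{a,d})\{b,c,d}\{a,b,d} :: ··b··> q1
  q1 = c.(rec X. b.(c.X + d.X) + (0 + 0)\{a,b,c}\{a,b,c} + (c.0 + 0\{a,d})\{b,c,d}\{a,b,d}) + d.(rec X. b.(c.X + d.X) + (0 + 0)\{a,b,c}\{a,b,c} + (c.0 + 0\{a,d})\{b,c,d}\{a,b,d}) :: ··c··> q0, ··d··> q0
Partition-refinement fixed point:
  B0 = {p0}
  B1 = {p1}
  B2 = {q0}
  B3 = {q1}
p0 ∈ B0, q0 ∈ B2 → different blocks

P ≁ Q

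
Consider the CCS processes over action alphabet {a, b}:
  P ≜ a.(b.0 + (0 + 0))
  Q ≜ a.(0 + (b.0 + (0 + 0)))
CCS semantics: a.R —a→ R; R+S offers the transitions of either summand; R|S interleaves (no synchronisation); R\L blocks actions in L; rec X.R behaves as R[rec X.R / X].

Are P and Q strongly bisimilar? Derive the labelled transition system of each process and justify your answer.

LTS(P): 3 reachable states
  p0 = a.(b.0 + (0 + 0)) has moves -a-> p1
  p1 = b.0 + (0 + 0) has moves -b-> p2
  p2 = 0 has moves (no moves)
LTS(Q): 3 reachable states
  q0 = a.(0 + (b.0 + (0 + 0))) has moves -a-> q1
  q1 = 0 + (b.0 + (0 + 0)) has moves -b-> q2
  q2 = 0 has moves (no moves)
Partition-refinement fixed point:
  B0 = {p0, q0}
  B1 = {p1, q1}
  B2 = {p2, q2}
p0 ∈ B0, q0 ∈ B0 → same block

bisimilar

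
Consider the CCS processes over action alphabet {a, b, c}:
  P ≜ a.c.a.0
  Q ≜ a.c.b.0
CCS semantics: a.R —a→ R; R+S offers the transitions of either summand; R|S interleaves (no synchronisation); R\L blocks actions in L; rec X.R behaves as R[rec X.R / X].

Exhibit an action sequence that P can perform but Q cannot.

P's transition system — 4 states:
  m0 = a.c.a.0 ⊢ —a→ m1
  m1 = c.a.0 ⊢ —c→ m2
  m2 = a.0 ⊢ —a→ m3
  m3 = 0 ⊢ stopped
Q's transition system — 4 states:
  n0 = a.c.b.0 ⊢ —a→ n1
  n1 = c.b.0 ⊢ —c→ n2
  n2 = b.0 ⊢ —b→ n3
  n3 = 0 ⊢ stopped
Trace ⟨aca⟩ through P, begin at {m0}:
  step 1 (a): {m1}
  step 2 (c): {m2}
  step 3 (a): {m3}
  P completes σ.
Trace ⟨aca⟩ through Q, begin at {n0}:
  step 1 (a): {n1}
  step 2 (c): {n2}
  step 3 (a): ∅  — Q cannot continue

aca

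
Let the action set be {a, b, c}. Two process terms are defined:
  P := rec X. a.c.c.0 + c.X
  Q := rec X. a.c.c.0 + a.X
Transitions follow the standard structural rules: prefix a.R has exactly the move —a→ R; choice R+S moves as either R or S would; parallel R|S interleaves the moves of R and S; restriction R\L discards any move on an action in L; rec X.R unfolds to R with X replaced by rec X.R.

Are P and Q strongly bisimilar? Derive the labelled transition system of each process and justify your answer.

NO

P's transition system — 4 states:
  u0 = rec X. a.c.c.0 + c.X has moves --a--▸ u1, --c--▸ u0
  u1 = c.c.0 has moves --c--▸ u2
  u2 = c.0 has moves --c--▸ u3
  u3 = 0 has moves stopped
Q's transition system — 4 states:
  v0 = rec X. a.c.c.0 + a.X has moves --a--▸ v0, --a--▸ v1
  v1 = c.c.0 has moves --c--▸ v2
  v2 = c.0 has moves --c--▸ v3
  v3 = 0 has moves stopped
Coarsest stable partition (strong bisimilarity classes):
  B0 = {u0}
  B1 = {u1, v1}
  B2 = {u2, v2}
  B3 = {u3, v3}
  B4 = {v0}
u0 ∈ B0, v0 ∈ B4 → different blocks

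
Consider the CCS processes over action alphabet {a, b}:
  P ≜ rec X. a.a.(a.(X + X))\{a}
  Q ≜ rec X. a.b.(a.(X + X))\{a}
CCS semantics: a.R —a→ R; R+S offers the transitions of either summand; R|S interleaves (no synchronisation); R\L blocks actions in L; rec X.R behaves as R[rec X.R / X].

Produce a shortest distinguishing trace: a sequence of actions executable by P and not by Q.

Reachable graph of P (3 states):
  u0 = rec X. a.a.(a.(X + X))\{a} → =a=> u1
  u1 = a.(a.((rec X. a.a.(a.(X + X))\{a}) + (rec X. a.a.(a.(X + X))\{a})))\{a} → =a=> u2
  u2 = (a.((rec X. a.a.(a.(X + X))\{a}) + (rec X. a.a.(a.(X + X))\{a})))\{a} → stopped
Reachable graph of Q (3 states):
  v0 = rec X. a.b.(a.(X + X))\{a} → =a=> v1
  v1 = b.(a.((rec X. a.b.(a.(X + X))\{a}) + (rec X. a.b.(a.(X + X))\{a})))\{a} → =b=> v2
  v2 = (a.((rec X. a.b.(a.(X + X))\{a}) + (rec X. a.b.(a.(X + X))\{a})))\{a} → stopped
Executing aa from P (initial set {u0}):
  step 1 (a): {u1}
  step 2 (a): {u2}
  P completes σ.
Executing aa from Q (initial set {v0}):
  step 1 (a): {v1}
  step 2 (a): no successor for Q

aa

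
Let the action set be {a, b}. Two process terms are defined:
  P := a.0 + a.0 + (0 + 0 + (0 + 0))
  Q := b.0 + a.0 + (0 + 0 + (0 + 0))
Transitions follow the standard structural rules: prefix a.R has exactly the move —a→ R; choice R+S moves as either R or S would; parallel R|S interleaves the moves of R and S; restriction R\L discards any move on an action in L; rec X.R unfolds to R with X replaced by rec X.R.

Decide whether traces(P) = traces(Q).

P's transition system — 2 states:
  m0 = a.0 + a.0 + (0 + 0 + (0 + 0)) :: ··a··> m1
  m1 = 0 :: stopped
Q's transition system — 2 states:
  n0 = b.0 + a.0 + (0 + 0 + (0 + 0)) :: ··a··> n1, ··b··> n1
  n1 = 0 :: stopped
Run σ = ⟨b⟩ on Q: start {n0}
  step 1 (b): {n1}
  — Q admits the full trace.
Run σ = ⟨b⟩ on P: start {m0}
  step 1 (b): no successor for P

trace-distinct — witness ⟨b⟩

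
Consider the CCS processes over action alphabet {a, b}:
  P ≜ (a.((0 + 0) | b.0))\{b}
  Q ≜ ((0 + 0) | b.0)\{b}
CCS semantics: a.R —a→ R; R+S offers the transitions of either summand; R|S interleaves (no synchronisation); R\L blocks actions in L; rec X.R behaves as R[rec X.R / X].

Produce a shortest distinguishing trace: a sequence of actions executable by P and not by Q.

a

Reachable graph of P (2 states):
  p0 = (a.((0 + 0) | b.0))\{b} ⊢ —a→ p1
  p1 = ((0 + 0) | b.0)\{b} ⊢ ∅
Reachable graph of Q (1 states):
  q0 = ((0 + 0) | b.0)\{b} ⊢ ∅
Trace ⟨a⟩ through P, begin at {p0}:
  after a @ step 1: {p1}
  ✓ P
Trace ⟨a⟩ through Q, begin at {q0}:
  after a @ step 1: ∅  — Q cannot continue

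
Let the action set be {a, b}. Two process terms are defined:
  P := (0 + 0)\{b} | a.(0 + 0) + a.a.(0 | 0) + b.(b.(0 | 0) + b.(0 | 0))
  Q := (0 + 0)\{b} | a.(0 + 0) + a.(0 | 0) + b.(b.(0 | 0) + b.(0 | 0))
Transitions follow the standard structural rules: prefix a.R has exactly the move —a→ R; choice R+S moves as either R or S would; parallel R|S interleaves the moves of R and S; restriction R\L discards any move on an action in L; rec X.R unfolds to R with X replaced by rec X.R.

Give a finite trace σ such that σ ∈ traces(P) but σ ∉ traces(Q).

aa

Reachable graph of P (5 states):
  p0 = (0 + 0)\{b} | a.(0 + 0) + a.a.(0 | 0) + b.(b.(0 | 0) + b.(0 | 0)) → -a-> p1, -a-> p2, -b-> p3
  p1 = (0 + 0)\{b} | (0 + 0) → ·
  p2 = a.(0 | 0) → -a-> p4
  p3 = b.(0 | 0) + b.(0 | 0) → -b-> p4
  p4 = 0 | 0 → ·
Reachable graph of Q (4 states):
  q0 = (0 + 0)\{b} | a.(0 + 0) + a.(0 | 0) + b.(b.(0 | 0) + b.(0 | 0)) → -a-> q1, -a-> q2, -b-> q3
  q1 = (0 + 0)\{b} | (0 + 0) → ·
  q2 = 0 | 0 → ·
  q3 = b.(0 | 0) + b.(0 | 0) → -b-> q2
Run σ = ⟨aa⟩ on P: start {p0}
  step 1 (a): {p1, p2}
  step 2 (a): {p4}
  — P admits the full trace.
Run σ = ⟨aa⟩ on Q: start {q0}
  step 1 (a): {q1, q2}
  step 2 (a): no successor for Q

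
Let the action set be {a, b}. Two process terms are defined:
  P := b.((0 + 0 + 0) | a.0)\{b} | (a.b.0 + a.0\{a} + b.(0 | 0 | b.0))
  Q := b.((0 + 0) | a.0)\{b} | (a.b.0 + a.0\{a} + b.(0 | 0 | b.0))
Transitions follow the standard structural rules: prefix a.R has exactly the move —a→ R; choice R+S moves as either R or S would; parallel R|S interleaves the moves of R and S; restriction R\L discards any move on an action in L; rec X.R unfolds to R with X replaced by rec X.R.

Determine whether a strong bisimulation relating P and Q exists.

P's transition system — 18 states:
  p0 = b.((0 + 0 + 0) | a.0)\{b} | (a.b.0 + a.0\{a} + b.(0 | 0 | b.0)) | ··a··> p1, ··a··> p2, ··b··> p3, ··b··> p4
  p1 = b.((0 + 0 + 0) | a.0)\{b} | 0\{a} | ··b··> p5
  p2 = b.((0 + 0 + 0) | a.0)\{b} | b.0 | ··b··> p6, ··b··> p7
  p3 = ((0 + 0 + 0) | a.0)\{b} | (a.b.0 + a.0\{a} + b.(0 | 0 | b.0)) | ··a··> p5, ··a··> p6, ··a··> p8, ··b··> p9
  p4 = b.((0 + 0 + 0) | a.0)\{b} | (0 | 0 | b.0) | ··b··> p10, ··b··> p9
  p5 = ((0 + 0 + 0) | a.0)\{b} | 0\{a} | ··a··> p11
  p6 = ((0 + 0 + 0) | a.0)\{b} | b.0 | ··a··> p12, ··b··> p13
  p7 = b.((0 + 0 + 0) | a.0)\{b} | 0 | ··b··> p13
  p8 = ((0 + 0 + 0) | 0)\{b} | (a.b.0 + a.0\{a} + b.(0 | 0 | b.0)) | ··a··> p11, ··a··> p12, ··b··> p14
  p9 = ((0 + 0 + 0) | a.0)\{b} | (0 | 0 | b.0) | ··a··> p14, ··b··> p15
  p10 = b.((0 + 0 + 0) | a.0)\{b} | (0 | 0 | 0) | ··b··> p15
  p11 = ((0 + 0 + 0) | 0)\{b} | 0\{a} | (no moves)
  p12 = ((0 + 0 + 0) | 0)\{b} | b.0 | ··b··> p16
  p13 = ((0 + 0 + 0) | a.0)\{b} | 0 | ··a··> p16
  p14 = ((0 + 0 + 0) | 0)\{b} | (0 | 0 | b.0) | ··b··> p17
  p15 = ((0 + 0 + 0) | a.0)\{b} | (0 | 0 | 0) | ··a··> p17
  p16 = ((0 + 0 + 0) | 0)\{b} | 0 | (no moves)
  p17 = ((0 + 0 + 0) | 0)\{b} | (0 | 0 | 0) | (no moves)
Q's transition system — 18 states:
  q0 = b.((0 + 0) | a.0)\{b} | (a.b.0 + a.0\{a} + b.(0 | 0 | b.0)) | ··a··> q1, ··a··> q2, ··b··> q3, ··b··> q4
  q1 = b.((0 + 0) | a.0)\{b} | 0\{a} | ··b··> q5
  q2 = b.((0 + 0) | a.0)\{b} | b.0 | ··b··> q6, ··b··> q7
  q3 = ((0 + 0) | a.0)\{b} | (a.b.0 + a.0\{a} + b.(0 | 0 | b.0)) | ··a··> q5, ··a··> q6, ··a··> q8, ··b··> q9
  q4 = b.((0 + 0) | a.0)\{b} | (0 | 0 | b.0) | ··b··> q10, ··b··> q9
  q5 = ((0 + 0) | a.0)\{b} | 0\{a} | ··a··> q11
  q6 = ((0 + 0) | a.0)\{b} | b.0 | ··a··> q12, ··b··> q13
  q7 = b.((0 + 0) | a.0)\{b} | 0 | ··b··> q13
  q8 = ((0 + 0) | 0)\{b} | (a.b.0 + a.0\{a} + b.(0 | 0 | b.0)) | ··a··> q11, ··a··> q12, ··b··> q14
  q9 = ((0 + 0) | a.0)\{b} | (0 | 0 | b.0) | ··a··> q14, ··b··> q15
  q10 = b.((0 + 0) | a.0)\{b} | (0 | 0 | 0) | ··b··> q15
  q11 = ((0 + 0) | 0)\{b} | 0\{a} | (no moves)
  q12 = ((0 + 0) | 0)\{b} | b.0 | ··b··> q16
  q13 = ((0 + 0) | a.0)\{b} | 0 | ··a··> q16
  q14 = ((0 + 0) | 0)\{b} | (0 | 0 | b.0) | ··b··> q17
  q15 = ((0 + 0) | a.0)\{b} | (0 | 0 | 0) | ··a··> q17
  q16 = ((0 + 0) | 0)\{b} | 0 | (no moves)
  q17 = ((0 + 0) | 0)\{b} | (0 | 0 | 0) | (no moves)
Bisimilarity quotient blocks:
  B0 = {p0, q0}
  B1 = {p3, q3}
  B2 = {p13, p15, p5, q13, q15, q5}
  B3 = {p11, p16, p17, q11, q16, q17}
  B4 = {p8, q8}
  B5 = {p12, p14, q12, q14}
  B6 = {p6, p9, q6, q9}
  B7 = {p2, p4, q2, q4}
  B8 = {p1, p10, p7, q1, q10, q7}
p0 ∈ B0, q0 ∈ B0 → same block

P ~ Q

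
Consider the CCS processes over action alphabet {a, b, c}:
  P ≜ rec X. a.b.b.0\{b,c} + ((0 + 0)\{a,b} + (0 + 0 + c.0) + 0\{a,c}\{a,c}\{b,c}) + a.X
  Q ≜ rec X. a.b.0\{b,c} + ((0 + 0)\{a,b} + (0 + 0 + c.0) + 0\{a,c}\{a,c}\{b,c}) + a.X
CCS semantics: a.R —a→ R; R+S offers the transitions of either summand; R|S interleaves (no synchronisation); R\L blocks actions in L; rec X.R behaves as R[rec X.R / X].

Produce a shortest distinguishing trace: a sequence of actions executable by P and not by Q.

Reachable graph of P (5 states):
  p0 = rec X. a.b.b.0\{b,c} + ((0 + 0)\{a,b} + (0 + 0 + c.0) + 0\{a,c}\{a,c}\{b,c}) + a.X → =a=> p0, =a=> p1, =c=> p2
  p1 = b.b.0\{b,c} → =b=> p3
  p2 = 0 → ·
  p3 = b.0\{b,c} → =b=> p4
  p4 = 0\{b,c} → ·
Reachable graph of Q (4 states):
  q0 = rec X. a.b.0\{b,c} + ((0 + 0)\{a,b} + (0 + 0 + c.0) + 0\{a,c}\{a,c}\{b,c}) + a.X → =a=> q0, =a=> q1, =c=> q2
  q1 = b.0\{b,c} → =b=> q3
  q2 = 0 → ·
  q3 = 0\{b,c} → ·
Run σ = ⟨abb⟩ on P: start {p0}
  step 1 (a): {p0, p1}
  step 2 (b): {p3}
  step 3 (b): {p4}
  ✓ P
Run σ = ⟨abb⟩ on Q: start {q0}
  step 1 (a): {q0, q1}
  step 2 (b): {q3}
  step 3 (b): no successor for Q

abb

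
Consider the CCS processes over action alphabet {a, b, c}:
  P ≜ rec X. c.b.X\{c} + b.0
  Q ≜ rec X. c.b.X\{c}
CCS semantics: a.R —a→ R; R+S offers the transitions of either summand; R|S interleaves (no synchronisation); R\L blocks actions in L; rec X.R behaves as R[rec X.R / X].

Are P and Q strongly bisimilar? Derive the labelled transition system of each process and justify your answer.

NO

P's transition system — 5 states:
  p0 = rec X. c.b.X\{c} + b.0 → ··b··> p1, ··c··> p2
  p1 = 0 → deadlocked
  p2 = b.(rec X. c.b.X\{c} + b.0)\{c} → ··b··> p3
  p3 = (rec X. c.b.X\{c} + b.0)\{c} → ··b··> p4
  p4 = 0\{c} → deadlocked
Q's transition system — 3 states:
  q0 = rec X. c.b.X\{c} → ··c··> q1
  q1 = b.(rec X. c.b.X\{c})\{c} → ··b··> q2
  q2 = (rec X. c.b.X\{c})\{c} → deadlocked
Bisimilarity quotient blocks:
  B0 = {p0}
  B1 = {p2}
  B2 = {p3, q1}
  B3 = {p1, p4, q2}
  B4 = {q0}
p0 ∈ B0, q0 ∈ B4 → different blocks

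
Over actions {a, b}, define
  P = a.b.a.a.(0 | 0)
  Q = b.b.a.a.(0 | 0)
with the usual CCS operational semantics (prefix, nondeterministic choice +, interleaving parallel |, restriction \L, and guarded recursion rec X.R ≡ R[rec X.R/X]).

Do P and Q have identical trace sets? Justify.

traces(P) ≠ traces(Q) — witness ⟨a⟩

LTS(P): 5 reachable states
  s0 = a.b.a.a.(0 | 0) | ··a··> s1
  s1 = b.a.a.(0 | 0) | ··b··> s2
  s2 = a.a.(0 | 0) | ··a··> s3
  s3 = a.(0 | 0) | ··a··> s4
  s4 = 0 | 0 | deadlocked
LTS(Q): 5 reachable states
  t0 = b.b.a.a.(0 | 0) | ··b··> t1
  t1 = b.a.a.(0 | 0) | ··b··> t2
  t2 = a.a.(0 | 0) | ··a··> t3
  t3 = a.(0 | 0) | ··a··> t4
  t4 = 0 | 0 | deadlocked
Run σ = ⟨a⟩ on P: start {s0}
  step 1 (a): {s1}
  — P admits the full trace.
Run σ = ⟨a⟩ on Q: start {t0}
  step 1 (a): ∅  — Q cannot continue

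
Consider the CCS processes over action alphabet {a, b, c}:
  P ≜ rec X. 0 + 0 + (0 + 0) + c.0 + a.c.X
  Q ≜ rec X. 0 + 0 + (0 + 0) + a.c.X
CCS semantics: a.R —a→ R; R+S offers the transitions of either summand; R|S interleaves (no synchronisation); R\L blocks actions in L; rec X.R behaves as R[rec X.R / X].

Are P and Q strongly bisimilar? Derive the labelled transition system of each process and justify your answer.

not bisimilar

LTS(P): 3 reachable states
  s0 = rec X. 0 + 0 + (0 + 0) + c.0 + a.c.X has moves --a--▸ s1, --c--▸ s2
  s1 = c.(rec X. 0 + 0 + (0 + 0) + c.0 + a.c.X) has moves --c--▸ s0
  s2 = 0 has moves stopped
LTS(Q): 2 reachable states
  t0 = rec X. 0 + 0 + (0 + 0) + a.c.X has moves --a--▸ t1
  t1 = c.(rec X. 0 + 0 + (0 + 0) + a.c.X) has moves --c--▸ t0
Bisimilarity quotient blocks:
  B0 = {s0}
  B1 = {s1}
  B2 = {s2}
  B3 = {t0}
  B4 = {t1}
s0 ∈ B0, t0 ∈ B3 → different blocks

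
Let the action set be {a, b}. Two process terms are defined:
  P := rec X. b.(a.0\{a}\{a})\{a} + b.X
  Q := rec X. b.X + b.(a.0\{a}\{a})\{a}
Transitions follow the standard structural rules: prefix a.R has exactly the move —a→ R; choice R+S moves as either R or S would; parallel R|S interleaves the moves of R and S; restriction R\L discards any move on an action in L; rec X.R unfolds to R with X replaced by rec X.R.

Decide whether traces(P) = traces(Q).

P's transition system — 2 states:
  m0 = rec X. b.(a.0\{a}\{a})\{a} + b.X :: --b--▸ m0, --b--▸ m1
  m1 = (a.0\{a}\{a})\{a} :: deadlocked
Q's transition system — 2 states:
  n0 = rec X. b.X + b.(a.0\{a}\{a})\{a} :: --b--▸ n0, --b--▸ n1
  n1 = (a.0\{a}\{a})\{a} :: deadlocked
Coarsest stable partition (strong bisimilarity classes):
  B0 = {m0, n0}
  B1 = {m1, n1}
m0 ∈ B0, n0 ∈ B0 → same block
Bisimilar ⇒ trace-equivalent.

traces(P) = traces(Q)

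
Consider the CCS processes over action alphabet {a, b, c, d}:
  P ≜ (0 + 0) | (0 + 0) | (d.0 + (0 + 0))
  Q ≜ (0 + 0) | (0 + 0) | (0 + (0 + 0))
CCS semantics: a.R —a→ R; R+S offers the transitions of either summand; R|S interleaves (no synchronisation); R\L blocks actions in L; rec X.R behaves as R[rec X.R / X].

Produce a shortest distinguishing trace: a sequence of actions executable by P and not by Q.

Reachable graph of P (2 states):
  p0 = (0 + 0) | (0 + 0) | (d.0 + (0 + 0)) :: =d=> p1
  p1 = (0 + 0) | (0 + 0) | 0 :: deadlocked
Reachable graph of Q (1 states):
  q0 = (0 + 0) | (0 + 0) | (0 + (0 + 0)) :: deadlocked
Run σ = ⟨d⟩ on P: start {p0}
  step 1 (d): {p1}
  P completes σ.
Run σ = ⟨d⟩ on Q: start {q0}
  step 1 (d): ∅  — Q cannot continue

d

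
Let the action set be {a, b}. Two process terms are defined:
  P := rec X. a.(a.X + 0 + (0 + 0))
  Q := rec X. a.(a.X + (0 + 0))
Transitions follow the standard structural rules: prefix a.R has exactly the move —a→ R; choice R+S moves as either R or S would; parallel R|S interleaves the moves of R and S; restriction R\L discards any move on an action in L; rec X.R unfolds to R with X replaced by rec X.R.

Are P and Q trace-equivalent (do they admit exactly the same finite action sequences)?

YES

LTS(P): 2 reachable states
  u0 = rec X. a.(a.X + 0 + (0 + 0)) :: --a--▸ u1
  u1 = a.(rec X. a.(a.X + 0 + (0 + 0))) + 0 + (0 + 0) :: --a--▸ u0
LTS(Q): 2 reachable states
  v0 = rec X. a.(a.X + (0 + 0)) :: --a--▸ v1
  v1 = a.(rec X. a.(a.X + (0 + 0))) + (0 + 0) :: --a--▸ v0
Partition-refinement fixed point:
  B0 = {u0, u1, v0, v1}
u0 ∈ B0, v0 ∈ B0 → same block
Bisimilar ⇒ trace-equivalent.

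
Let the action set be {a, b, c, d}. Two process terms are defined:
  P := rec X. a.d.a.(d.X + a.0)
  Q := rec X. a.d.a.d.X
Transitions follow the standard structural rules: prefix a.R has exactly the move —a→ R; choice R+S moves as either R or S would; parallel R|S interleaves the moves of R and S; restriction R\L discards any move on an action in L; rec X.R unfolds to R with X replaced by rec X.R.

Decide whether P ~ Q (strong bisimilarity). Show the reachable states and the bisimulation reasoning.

not bisimilar

LTS(P): 5 reachable states
  s0 = rec X. a.d.a.(d.X + a.0) :: =a=> s1
  s1 = d.a.(d.(rec X. a.d.a.(d.X + a.0)) + a.0) :: =d=> s2
  s2 = a.(d.(rec X. a.d.a.(d.X + a.0)) + a.0) :: =a=> s3
  s3 = d.(rec X. a.d.a.(d.X + a.0)) + a.0 :: =a=> s4, =d=> s0
  s4 = 0 :: deadlocked
LTS(Q): 4 reachable states
  t0 = rec X. a.d.a.d.X :: =a=> t1
  t1 = d.a.d.(rec X. a.d.a.d.X) :: =d=> t2
  t2 = a.d.(rec X. a.d.a.d.X) :: =a=> t3
  t3 = d.(rec X. a.d.a.d.X) :: =d=> t0
Partition-refinement fixed point:
  B0 = {s0}
  B1 = {s1}
  B2 = {s2}
  B3 = {s3}
  B4 = {s4}
  B5 = {t0, t2}
  B6 = {t1, t3}
s0 ∈ B0, t0 ∈ B5 → different blocks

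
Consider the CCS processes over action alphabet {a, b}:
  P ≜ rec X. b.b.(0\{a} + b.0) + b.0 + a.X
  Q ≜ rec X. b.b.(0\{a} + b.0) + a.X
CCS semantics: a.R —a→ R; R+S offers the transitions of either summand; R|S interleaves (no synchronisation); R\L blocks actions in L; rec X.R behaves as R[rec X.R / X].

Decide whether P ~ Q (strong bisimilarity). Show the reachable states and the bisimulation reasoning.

Reachable graph of P (4 states):
  s0 = rec X. b.b.(0\{a} + b.0) + b.0 + a.X | -a-> s0, -b-> s1, -b-> s2
  s1 = 0 | ∅
  s2 = b.(0\{a} + b.0) | -b-> s3
  s3 = 0\{a} + b.0 | -b-> s1
Reachable graph of Q (4 states):
  t0 = rec X. b.b.(0\{a} + b.0) + a.X | -a-> t0, -b-> t1
  t1 = b.(0\{a} + b.0) | -b-> t2
  t2 = 0\{a} + b.0 | -b-> t3
  t3 = 0 | ∅
Coarsest stable partition (strong bisimilarity classes):
  B0 = {s0}
  B1 = {s2, t1}
  B2 = {s3, t2}
  B3 = {s1, t3}
  B4 = {t0}
s0 ∈ B0, t0 ∈ B4 → different blocks

NO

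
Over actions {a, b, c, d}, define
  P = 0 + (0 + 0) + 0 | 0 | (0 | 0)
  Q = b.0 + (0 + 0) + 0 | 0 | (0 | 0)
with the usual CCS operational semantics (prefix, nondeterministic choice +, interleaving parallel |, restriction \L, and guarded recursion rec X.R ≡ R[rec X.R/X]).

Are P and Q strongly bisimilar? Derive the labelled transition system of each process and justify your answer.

LTS(P): 1 reachable states
  u0 = 0 + (0 + 0) + 0 | 0 | (0 | 0) has moves ∅
LTS(Q): 2 reachable states
  v0 = b.0 + (0 + 0) + 0 | 0 | (0 | 0) has moves —b→ v1
  v1 = 0 has moves ∅
Partition-refinement fixed point:
  B0 = {u0, v1}
  B1 = {v0}
u0 ∈ B0, v0 ∈ B1 → different blocks

not bisimilar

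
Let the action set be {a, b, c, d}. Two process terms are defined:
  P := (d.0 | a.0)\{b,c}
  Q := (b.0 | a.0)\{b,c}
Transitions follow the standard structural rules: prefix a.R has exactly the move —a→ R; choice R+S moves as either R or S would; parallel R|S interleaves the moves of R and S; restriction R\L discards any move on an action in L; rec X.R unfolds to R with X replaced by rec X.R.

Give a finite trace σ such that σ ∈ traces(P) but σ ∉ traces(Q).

d

P's transition system — 4 states:
  u0 = (d.0 | a.0)\{b,c} | -a-> u1, -d-> u2
  u1 = (d.0 | 0)\{b,c} | -d-> u3
  u2 = (0 | a.0)\{b,c} | -a-> u3
  u3 = (0 | 0)\{b,c} | ·
Q's transition system — 2 states:
  v0 = (b.0 | a.0)\{b,c} | -a-> v1
  v1 = (b.0 | 0)\{b,c} | ·
Executing d from P (initial set {u0}):
  after d @ step 1: {u2}
  — P admits the full trace.
Executing d from Q (initial set {v0}):
  after d @ step 1: ∅ (Q stuck)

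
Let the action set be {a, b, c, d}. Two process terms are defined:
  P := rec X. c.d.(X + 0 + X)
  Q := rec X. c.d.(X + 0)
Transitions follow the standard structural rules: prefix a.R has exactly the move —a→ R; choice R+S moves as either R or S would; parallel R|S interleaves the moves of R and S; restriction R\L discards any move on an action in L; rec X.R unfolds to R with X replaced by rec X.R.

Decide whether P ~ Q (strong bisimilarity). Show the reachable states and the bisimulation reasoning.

P's transition system — 3 states:
  u0 = rec X. c.d.(X + 0 + X) has moves -c-> u1
  u1 = d.((rec X. c.d.(X + 0 + X)) + 0 + (rec X. c.d.(X + 0 + X))) has moves -d-> u2
  u2 = (rec X. c.d.(X + 0 + X)) + 0 + (rec X. c.d.(X + 0 + X)) has moves -c-> u1
Q's transition system — 3 states:
  v0 = rec X. c.d.(X + 0) has moves -c-> v1
  v1 = d.((rec X. c.d.(X + 0)) + 0) has moves -d-> v2
  v2 = (rec X. c.d.(X + 0)) + 0 has moves -c-> v1
Partition-refinement fixed point:
  B0 = {u0, u2, v0, v2}
  B1 = {u1, v1}
u0 ∈ B0, v0 ∈ B0 → same block

YES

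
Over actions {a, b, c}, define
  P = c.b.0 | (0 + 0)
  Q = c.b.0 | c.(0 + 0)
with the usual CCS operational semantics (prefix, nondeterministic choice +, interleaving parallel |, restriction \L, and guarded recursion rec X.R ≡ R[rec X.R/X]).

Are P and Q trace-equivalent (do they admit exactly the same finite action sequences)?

LTS(P): 3 reachable states
  m0 = c.b.0 | (0 + 0) ⊢ —c→ m1
  m1 = b.0 | (0 + 0) ⊢ —b→ m2
  m2 = 0 | (0 + 0) ⊢ deadlocked
LTS(Q): 6 reachable states
  n0 = c.b.0 | c.(0 + 0) ⊢ —c→ n1, —c→ n2
  n1 = b.0 | c.(0 + 0) ⊢ —b→ n3, —c→ n4
  n2 = c.b.0 | (0 + 0) ⊢ —c→ n4
  n3 = 0 | c.(0 + 0) ⊢ —c→ n5
  n4 = b.0 | (0 + 0) ⊢ —b→ n5
  n5 = 0 | (0 + 0) ⊢ deadlocked
Trace ⟨cc⟩ through Q, begin at {n0}:
  after c @ step 1: {n1, n2}
  after c @ step 2: {n4}
  ✓ Q
Trace ⟨cc⟩ through P, begin at {m0}:
  after c @ step 1: {m1}
  after c @ step 2: no successor for P

trace-distinct — witness ⟨cc⟩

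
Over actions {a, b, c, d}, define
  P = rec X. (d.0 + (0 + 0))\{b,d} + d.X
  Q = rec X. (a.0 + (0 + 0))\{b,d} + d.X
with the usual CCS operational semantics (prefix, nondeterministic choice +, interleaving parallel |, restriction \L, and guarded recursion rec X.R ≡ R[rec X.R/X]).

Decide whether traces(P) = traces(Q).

Reachable graph of P (1 states):
  m0 = rec X. (d.0 + (0 + 0))\{b,d} + d.X ⊢ --d--▸ m0
Reachable graph of Q (2 states):
  n0 = rec X. (a.0 + (0 + 0))\{b,d} + d.X ⊢ --a--▸ n1, --d--▸ n0
  n1 = 0\{b,d} ⊢ ·
Trace ⟨a⟩ through Q, begin at {n0}:
  [1] a ⇒ {n1}
  — Q admits the full trace.
Trace ⟨a⟩ through P, begin at {m0}:
  [1] a ⇒ ∅  — P cannot continue

trace-distinct — witness ⟨a⟩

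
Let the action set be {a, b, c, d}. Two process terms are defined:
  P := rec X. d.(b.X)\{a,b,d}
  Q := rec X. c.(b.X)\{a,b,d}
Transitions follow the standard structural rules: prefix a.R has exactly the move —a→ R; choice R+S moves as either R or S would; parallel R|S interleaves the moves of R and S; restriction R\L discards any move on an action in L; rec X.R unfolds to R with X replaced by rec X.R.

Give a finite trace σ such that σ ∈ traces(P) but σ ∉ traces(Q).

P's transition system — 2 states:
  m0 = rec X. d.(b.X)\{a,b,d} ⊢ ··d··> m1
  m1 = (b.(rec X. d.(b.X)\{a,b,d}))\{a,b,d} ⊢ ∅
Q's transition system — 2 states:
  n0 = rec X. c.(b.X)\{a,b,d} ⊢ ··c··> n1
  n1 = (b.(rec X. c.(b.X)\{a,b,d}))\{a,b,d} ⊢ ∅
Executing d from P (initial set {m0}):
  [1] d ⇒ {m1}
  — P admits the full trace.
Executing d from Q (initial set {n0}):
  [1] d ⇒ no successor for Q

d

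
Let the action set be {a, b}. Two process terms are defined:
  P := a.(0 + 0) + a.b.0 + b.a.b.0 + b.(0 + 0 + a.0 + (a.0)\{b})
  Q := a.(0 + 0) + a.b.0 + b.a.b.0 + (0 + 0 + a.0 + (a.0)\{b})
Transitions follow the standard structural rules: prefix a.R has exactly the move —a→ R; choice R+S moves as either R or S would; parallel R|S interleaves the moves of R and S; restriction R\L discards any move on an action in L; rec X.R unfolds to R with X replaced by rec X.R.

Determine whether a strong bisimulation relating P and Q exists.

not bisimilar

Reachable graph of P (7 states):
  p0 = a.(0 + 0) + a.b.0 + b.a.b.0 + b.(0 + 0 + a.0 + (a.0)\{b}) has moves ··a··> p1, ··a··> p2, ··b··> p3, ··b··> p4
  p1 = 0 + 0 has moves stopped
  p2 = b.0 has moves ··b··> p5
  p3 = 0 + 0 + a.0 + (a.0)\{b} has moves ··a··> p5, ··a··> p6
  p4 = a.b.0 has moves ··a··> p2
  p5 = 0 has moves stopped
  p6 = 0\{b} has moves stopped
Reachable graph of Q (6 states):
  q0 = a.(0 + 0) + a.b.0 + b.a.b.0 + (0 + 0 + a.0 + (a.0)\{b}) has moves ··a··> q1, ··a··> q2, ··a··> q3, ··a··> q4, ··b··> q5
  q1 = 0 has moves stopped
  q2 = 0 + 0 has moves stopped
  q3 = 0\{b} has moves stopped
  q4 = b.0 has moves ··b··> q1
  q5 = a.b.0 has moves ··a··> q4
Coarsest stable partition (strong bisimilarity classes):
  B0 = {p0}
  B1 = {p1, p5, p6, q1, q2, q3}
  B2 = {p2, q4}
  B3 = {p4, q5}
  B4 = {p3}
  B5 = {q0}
p0 ∈ B0, q0 ∈ B5 → different blocks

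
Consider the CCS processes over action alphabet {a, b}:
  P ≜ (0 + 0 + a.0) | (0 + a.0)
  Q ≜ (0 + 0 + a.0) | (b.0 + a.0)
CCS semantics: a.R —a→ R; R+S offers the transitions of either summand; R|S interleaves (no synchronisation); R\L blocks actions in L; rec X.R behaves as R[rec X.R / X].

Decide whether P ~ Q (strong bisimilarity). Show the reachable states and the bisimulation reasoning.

not bisimilar

Reachable graph of P (4 states):
  u0 = (0 + 0 + a.0) | (0 + a.0) → ··a··> u1, ··a··> u2
  u1 = (0 + 0 + a.0) | 0 → ··a··> u3
  u2 = 0 | (0 + a.0) → ··a··> u3
  u3 = 0 | 0 → stopped
Reachable graph of Q (4 states):
  v0 = (0 + 0 + a.0) | (b.0 + a.0) → ··a··> v1, ··a··> v2, ··b··> v1
  v1 = (0 + 0 + a.0) | 0 → ··a··> v3
  v2 = 0 | (b.0 + a.0) → ··a··> v3, ··b··> v3
  v3 = 0 | 0 → stopped
Coarsest stable partition (strong bisimilarity classes):
  B0 = {u0}
  B1 = {u1, u2, v1}
  B2 = {u3, v3}
  B3 = {v0}
  B4 = {v2}
u0 ∈ B0, v0 ∈ B3 → different blocks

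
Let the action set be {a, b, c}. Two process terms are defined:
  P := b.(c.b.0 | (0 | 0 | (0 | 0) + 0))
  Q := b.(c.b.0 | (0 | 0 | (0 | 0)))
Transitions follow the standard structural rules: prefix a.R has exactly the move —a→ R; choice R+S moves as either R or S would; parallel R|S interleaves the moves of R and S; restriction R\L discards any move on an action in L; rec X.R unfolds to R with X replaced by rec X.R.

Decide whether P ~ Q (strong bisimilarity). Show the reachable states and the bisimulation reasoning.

YES

Reachable graph of P (4 states):
  m0 = b.(c.b.0 | (0 | 0 | (0 | 0) + 0)) :: -b-> m1
  m1 = c.b.0 | (0 | 0 | (0 | 0) + 0) :: -c-> m2
  m2 = b.0 | (0 | 0 | (0 | 0) + 0) :: -b-> m3
  m3 = 0 | (0 | 0 | (0 | 0) + 0) :: deadlocked
Reachable graph of Q (4 states):
  n0 = b.(c.b.0 | (0 | 0 | (0 | 0))) :: -b-> n1
  n1 = c.b.0 | (0 | 0 | (0 | 0)) :: -c-> n2
  n2 = b.0 | (0 | 0 | (0 | 0)) :: -b-> n3
  n3 = 0 | (0 | 0 | (0 | 0)) :: deadlocked
Bisimilarity quotient blocks:
  B0 = {m0, n0}
  B1 = {m1, n1}
  B2 = {m2, n2}
  B3 = {m3, n3}
m0 ∈ B0, n0 ∈ B0 → same block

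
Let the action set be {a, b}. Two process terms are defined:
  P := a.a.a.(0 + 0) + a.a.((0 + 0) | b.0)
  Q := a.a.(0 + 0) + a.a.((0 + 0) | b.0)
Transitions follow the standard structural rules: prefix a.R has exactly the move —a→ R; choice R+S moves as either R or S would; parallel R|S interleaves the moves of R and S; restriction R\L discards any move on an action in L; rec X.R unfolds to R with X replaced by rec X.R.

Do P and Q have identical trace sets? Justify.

P's transition system — 7 states:
  p0 = a.a.a.(0 + 0) + a.a.((0 + 0) | b.0) ⊢ =a=> p1, =a=> p2
  p1 = a.((0 + 0) | b.0) ⊢ =a=> p3
  p2 = a.a.(0 + 0) ⊢ =a=> p4
  p3 = (0 + 0) | b.0 ⊢ =b=> p5
  p4 = a.(0 + 0) ⊢ =a=> p6
  p5 = (0 + 0) | 0 ⊢ ·
  p6 = 0 + 0 ⊢ ·
Q's transition system — 6 states:
  q0 = a.a.(0 + 0) + a.a.((0 + 0) | b.0) ⊢ =a=> q1, =a=> q2
  q1 = a.((0 + 0) | b.0) ⊢ =a=> q3
  q2 = a.(0 + 0) ⊢ =a=> q4
  q3 = (0 + 0) | b.0 ⊢ =b=> q5
  q4 = 0 + 0 ⊢ ·
  q5 = (0 + 0) | 0 ⊢ ·
Run σ = ⟨aaa⟩ on P: start {p0}
  after a @ step 1: {p1, p2}
  after a @ step 2: {p3, p4}
  after a @ step 3: {p6}
  P completes σ.
Run σ = ⟨aaa⟩ on Q: start {q0}
  after a @ step 1: {q1, q2}
  after a @ step 2: {q3, q4}
  after a @ step 3: no successor for Q

trace-distinct — witness ⟨aaa⟩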